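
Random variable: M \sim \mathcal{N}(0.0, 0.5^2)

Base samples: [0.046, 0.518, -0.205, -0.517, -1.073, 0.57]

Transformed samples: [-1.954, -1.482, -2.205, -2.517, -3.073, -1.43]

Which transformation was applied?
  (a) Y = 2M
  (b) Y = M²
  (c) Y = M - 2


Checking option (c) Y = M - 2:
  M = 0.046 -> Y = -1.954 ✓
  M = 0.518 -> Y = -1.482 ✓
  M = -0.205 -> Y = -2.205 ✓
All samples match this transformation.

(c) M - 2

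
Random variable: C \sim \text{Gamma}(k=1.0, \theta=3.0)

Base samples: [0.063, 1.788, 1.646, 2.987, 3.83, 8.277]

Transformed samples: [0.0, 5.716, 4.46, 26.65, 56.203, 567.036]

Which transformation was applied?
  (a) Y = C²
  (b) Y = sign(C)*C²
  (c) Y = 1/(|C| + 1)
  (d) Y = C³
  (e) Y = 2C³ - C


Checking option (d) Y = C³:
  C = 0.063 -> Y = 0.0 ✓
  C = 1.788 -> Y = 5.716 ✓
  C = 1.646 -> Y = 4.46 ✓
All samples match this transformation.

(d) C³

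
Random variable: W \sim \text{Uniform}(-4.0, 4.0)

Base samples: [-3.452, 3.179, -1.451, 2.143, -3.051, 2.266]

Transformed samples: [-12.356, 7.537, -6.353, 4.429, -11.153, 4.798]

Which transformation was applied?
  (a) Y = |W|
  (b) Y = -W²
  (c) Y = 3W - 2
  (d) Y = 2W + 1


Checking option (c) Y = 3W - 2:
  W = -3.452 -> Y = -12.356 ✓
  W = 3.179 -> Y = 7.537 ✓
  W = -1.451 -> Y = -6.353 ✓
All samples match this transformation.

(c) 3W - 2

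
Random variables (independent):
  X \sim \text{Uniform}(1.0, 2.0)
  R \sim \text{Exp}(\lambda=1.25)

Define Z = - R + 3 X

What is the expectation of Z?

E[Z] = 3*E[X] - 1*E[R]
E[X] = 1.5
E[R] = 0.8
E[Z] = 3*1.5 - 1*0.8 = 3.7

3.7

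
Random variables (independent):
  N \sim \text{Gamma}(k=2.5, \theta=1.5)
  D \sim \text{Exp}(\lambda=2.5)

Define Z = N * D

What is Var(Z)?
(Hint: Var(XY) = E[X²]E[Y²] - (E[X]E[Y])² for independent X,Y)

Var(XY) = E[X²]E[Y²] - (E[X]E[Y])²
E[N] = 3.75, Var(N) = 5.625
E[D] = 0.4, Var(D) = 0.16
E[N²] = 5.625 + 3.75² = 19.6875
E[D²] = 0.16 + 0.4² = 0.32
Var(Z) = 19.6875*0.32 - (3.75*0.4)²
= 6.3 - 2.25 = 4.05

4.05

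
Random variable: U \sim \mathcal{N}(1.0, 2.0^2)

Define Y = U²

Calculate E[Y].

Using E[X²] = Var(X) + (E[X])²:
E[U] = 1
Var(U) = 2.0^2 = 4
E[U²] = 4 + 1² = 4 + 1 = 5

5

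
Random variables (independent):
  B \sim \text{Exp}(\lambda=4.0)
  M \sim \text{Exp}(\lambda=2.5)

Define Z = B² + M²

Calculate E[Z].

E[Z] = E[B²] + E[M²]
E[B²] = Var(B) + E[B]² = 0.0625 + 0.0625 = 0.125
E[M²] = Var(M) + E[M]² = 0.16 + 0.16 = 0.32
E[Z] = 0.125 + 0.32 = 0.445

0.445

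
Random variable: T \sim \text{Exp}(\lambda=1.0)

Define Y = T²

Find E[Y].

E[T²] = Var(T) + (E[T])² = 1 + 1 = 2

2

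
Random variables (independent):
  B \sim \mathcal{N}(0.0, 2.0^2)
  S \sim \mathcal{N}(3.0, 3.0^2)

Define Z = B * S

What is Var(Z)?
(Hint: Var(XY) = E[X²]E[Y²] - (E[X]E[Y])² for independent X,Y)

Var(XY) = E[X²]E[Y²] - (E[X]E[Y])²
E[B] = 0, Var(B) = 4
E[S] = 3, Var(S) = 9
E[B²] = 4 + 0² = 4
E[S²] = 9 + 3² = 18
Var(Z) = 4*18 - (0*3)²
= 72 - 0 = 72

72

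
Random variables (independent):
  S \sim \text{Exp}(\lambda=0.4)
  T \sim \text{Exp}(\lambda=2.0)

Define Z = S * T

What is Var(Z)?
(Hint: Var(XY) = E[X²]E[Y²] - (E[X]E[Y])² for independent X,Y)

Var(XY) = E[X²]E[Y²] - (E[X]E[Y])²
E[S] = 2.5, Var(S) = 6.25
E[T] = 0.5, Var(T) = 0.25
E[S²] = 6.25 + 2.5² = 12.5
E[T²] = 0.25 + 0.5² = 0.5
Var(Z) = 12.5*0.5 - (2.5*0.5)²
= 6.25 - 1.5625 = 4.6875

4.6875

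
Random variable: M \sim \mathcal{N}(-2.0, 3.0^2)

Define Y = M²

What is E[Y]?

E[M²] = Var(M) + (E[M])² = 9 + 4 = 13

13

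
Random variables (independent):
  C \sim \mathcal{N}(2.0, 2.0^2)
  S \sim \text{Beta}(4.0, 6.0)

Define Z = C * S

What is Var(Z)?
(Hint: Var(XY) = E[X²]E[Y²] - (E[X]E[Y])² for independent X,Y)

Var(XY) = E[X²]E[Y²] - (E[X]E[Y])²
E[C] = 2, Var(C) = 4
E[S] = 0.4, Var(S) = 0.021818182
E[C²] = 4 + 2² = 8
E[S²] = 0.021818182 + 0.4² = 0.18181818
Var(Z) = 8*0.18181818 - (2*0.4)²
= 1.4545455 - 0.64 = 0.81454545

0.81454545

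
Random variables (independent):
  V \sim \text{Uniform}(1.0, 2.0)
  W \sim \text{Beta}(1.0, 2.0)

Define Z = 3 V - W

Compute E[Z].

E[Z] = 3*E[V] - 1*E[W]
E[V] = 1.5
E[W] = 0.33333333
E[Z] = 3*1.5 - 1*0.33333333 = 4.1666667

4.1666667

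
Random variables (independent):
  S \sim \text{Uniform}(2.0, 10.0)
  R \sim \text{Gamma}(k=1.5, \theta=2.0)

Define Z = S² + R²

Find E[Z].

E[Z] = E[S²] + E[R²]
E[S²] = Var(S) + E[S]² = 5.3333333 + 36 = 41.333333
E[R²] = Var(R) + E[R]² = 6 + 9 = 15
E[Z] = 41.333333 + 15 = 56.333333

56.333333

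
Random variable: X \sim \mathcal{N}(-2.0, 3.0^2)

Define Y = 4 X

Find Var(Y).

For Y = aX + b: Var(Y) = a² * Var(X)
Var(X) = 3.0^2 = 9
Var(Y) = 4² * 9 = 16 * 9 = 144

144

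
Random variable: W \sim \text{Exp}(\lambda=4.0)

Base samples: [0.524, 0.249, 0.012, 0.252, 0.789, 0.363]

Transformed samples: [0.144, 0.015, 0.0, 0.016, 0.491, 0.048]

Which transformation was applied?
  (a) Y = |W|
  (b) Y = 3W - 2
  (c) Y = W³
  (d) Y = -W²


Checking option (c) Y = W³:
  W = 0.524 -> Y = 0.144 ✓
  W = 0.249 -> Y = 0.015 ✓
  W = 0.012 -> Y = 0.0 ✓
All samples match this transformation.

(c) W³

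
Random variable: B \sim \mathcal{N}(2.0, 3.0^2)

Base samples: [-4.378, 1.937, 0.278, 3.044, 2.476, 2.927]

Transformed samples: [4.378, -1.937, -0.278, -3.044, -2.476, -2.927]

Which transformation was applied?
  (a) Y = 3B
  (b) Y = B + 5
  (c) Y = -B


Checking option (c) Y = -B:
  B = -4.378 -> Y = 4.378 ✓
  B = 1.937 -> Y = -1.937 ✓
  B = 0.278 -> Y = -0.278 ✓
All samples match this transformation.

(c) -B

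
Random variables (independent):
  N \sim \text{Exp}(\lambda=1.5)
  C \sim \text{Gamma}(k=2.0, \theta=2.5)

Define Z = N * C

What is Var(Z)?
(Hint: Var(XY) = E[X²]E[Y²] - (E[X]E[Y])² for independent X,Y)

Var(XY) = E[X²]E[Y²] - (E[X]E[Y])²
E[N] = 0.66666667, Var(N) = 0.44444444
E[C] = 5, Var(C) = 12.5
E[N²] = 0.44444444 + 0.66666667² = 0.88888889
E[C²] = 12.5 + 5² = 37.5
Var(Z) = 0.88888889*37.5 - (0.66666667*5)²
= 33.333333 - 11.111111 = 22.222222

22.222222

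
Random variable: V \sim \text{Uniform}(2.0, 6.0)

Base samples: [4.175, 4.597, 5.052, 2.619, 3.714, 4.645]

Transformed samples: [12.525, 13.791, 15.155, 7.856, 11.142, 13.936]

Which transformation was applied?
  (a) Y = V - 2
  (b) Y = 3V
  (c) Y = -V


Checking option (b) Y = 3V:
  V = 4.175 -> Y = 12.525 ✓
  V = 4.597 -> Y = 13.791 ✓
  V = 5.052 -> Y = 15.155 ✓
All samples match this transformation.

(b) 3V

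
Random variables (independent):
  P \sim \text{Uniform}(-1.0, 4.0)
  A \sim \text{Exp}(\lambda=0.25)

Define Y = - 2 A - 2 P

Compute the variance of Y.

For independent RVs: Var(aX + bY) = a²Var(X) + b²Var(Y)
Var(P) = 2.0833333
Var(A) = 16
Var(Y) = (-2)²*2.0833333 + (-2)²*16
= 4*2.0833333 + 4*16 = 72.333333

72.333333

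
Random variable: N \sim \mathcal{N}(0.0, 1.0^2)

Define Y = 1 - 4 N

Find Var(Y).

For Y = aN + b: Var(Y) = a² * Var(N)
Var(N) = 1.0^2 = 1
Var(Y) = (-4)² * 1 = 16 * 1 = 16

16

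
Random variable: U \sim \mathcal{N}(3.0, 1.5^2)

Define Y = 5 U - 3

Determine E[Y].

For Y = 5U - 3:
E[Y] = 5 * E[U] - 3
E[U] = 3.0 = 3
E[Y] = 5 * 3 - 3 = 12

12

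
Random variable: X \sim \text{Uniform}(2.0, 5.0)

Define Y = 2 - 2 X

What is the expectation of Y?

For Y = -2X + 2:
E[Y] = -2 * E[X] + 2
E[X] = (2 + 5)/2 = 3.5
E[Y] = -2 * 3.5 + 2 = -5

-5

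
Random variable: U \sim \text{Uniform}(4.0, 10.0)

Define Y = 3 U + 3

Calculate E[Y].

For Y = 3U + 3:
E[Y] = 3 * E[U] + 3
E[U] = (4 + 10)/2 = 7
E[Y] = 3 * 7 + 3 = 24

24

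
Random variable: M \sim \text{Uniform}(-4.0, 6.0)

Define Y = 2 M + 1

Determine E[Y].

For Y = 2M + 1:
E[Y] = 2 * E[M] + 1
E[M] = (-4 + 6)/2 = 1
E[Y] = 2 * 1 + 1 = 3

3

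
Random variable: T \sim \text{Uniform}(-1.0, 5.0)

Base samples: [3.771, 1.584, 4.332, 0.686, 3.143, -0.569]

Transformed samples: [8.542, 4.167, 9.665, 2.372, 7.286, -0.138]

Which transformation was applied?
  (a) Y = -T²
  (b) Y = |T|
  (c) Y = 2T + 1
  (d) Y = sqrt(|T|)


Checking option (c) Y = 2T + 1:
  T = 3.771 -> Y = 8.542 ✓
  T = 1.584 -> Y = 4.167 ✓
  T = 4.332 -> Y = 9.665 ✓
All samples match this transformation.

(c) 2T + 1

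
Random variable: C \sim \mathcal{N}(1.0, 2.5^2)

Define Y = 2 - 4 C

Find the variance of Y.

For Y = aC + b: Var(Y) = a² * Var(C)
Var(C) = 2.5^2 = 6.25
Var(Y) = (-4)² * 6.25 = 16 * 6.25 = 100

100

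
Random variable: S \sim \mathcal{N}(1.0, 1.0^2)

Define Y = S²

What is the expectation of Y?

E[S²] = Var(S) + (E[S])² = 1 + 1 = 2

2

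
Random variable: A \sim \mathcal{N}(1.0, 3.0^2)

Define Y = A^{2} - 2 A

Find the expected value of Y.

E[Y] = 1*E[A²] - 2*E[A]
E[A] = 1
E[A²] = Var(A) + (E[A])² = 9 + 1 = 10
E[Y] = 1*10 - 2*1 = 8

8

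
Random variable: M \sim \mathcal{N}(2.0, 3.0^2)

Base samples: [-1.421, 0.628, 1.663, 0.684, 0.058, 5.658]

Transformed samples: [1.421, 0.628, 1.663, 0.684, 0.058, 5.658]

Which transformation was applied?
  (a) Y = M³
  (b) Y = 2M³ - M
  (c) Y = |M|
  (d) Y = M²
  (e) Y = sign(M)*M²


Checking option (c) Y = |M|:
  M = -1.421 -> Y = 1.421 ✓
  M = 0.628 -> Y = 0.628 ✓
  M = 1.663 -> Y = 1.663 ✓
All samples match this transformation.

(c) |M|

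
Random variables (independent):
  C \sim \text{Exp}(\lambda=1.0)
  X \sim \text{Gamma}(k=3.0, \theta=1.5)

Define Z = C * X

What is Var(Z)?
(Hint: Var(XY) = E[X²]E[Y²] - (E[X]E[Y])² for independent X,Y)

Var(XY) = E[X²]E[Y²] - (E[X]E[Y])²
E[C] = 1, Var(C) = 1
E[X] = 4.5, Var(X) = 6.75
E[C²] = 1 + 1² = 2
E[X²] = 6.75 + 4.5² = 27
Var(Z) = 2*27 - (1*4.5)²
= 54 - 20.25 = 33.75

33.75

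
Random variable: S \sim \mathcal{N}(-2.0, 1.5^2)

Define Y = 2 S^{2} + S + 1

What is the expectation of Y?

E[Y] = 2*E[S²] + 1*E[S] + 1
E[S] = -2
E[S²] = Var(S) + (E[S])² = 2.25 + 4 = 6.25
E[Y] = 2*6.25 + 1*(-2) + 1 = 11.5

11.5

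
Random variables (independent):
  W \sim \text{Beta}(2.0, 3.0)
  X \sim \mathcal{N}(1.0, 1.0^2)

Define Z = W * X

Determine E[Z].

For independent RVs: E[XY] = E[X]*E[Y]
E[W] = 0.4
E[X] = 1
E[Z] = 0.4 * 1 = 0.4

0.4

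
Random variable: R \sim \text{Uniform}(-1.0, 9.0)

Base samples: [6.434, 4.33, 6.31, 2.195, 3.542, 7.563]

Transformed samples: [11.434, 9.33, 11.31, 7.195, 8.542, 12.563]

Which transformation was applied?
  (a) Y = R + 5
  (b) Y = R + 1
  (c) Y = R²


Checking option (a) Y = R + 5:
  R = 6.434 -> Y = 11.434 ✓
  R = 4.33 -> Y = 9.33 ✓
  R = 6.31 -> Y = 11.31 ✓
All samples match this transformation.

(a) R + 5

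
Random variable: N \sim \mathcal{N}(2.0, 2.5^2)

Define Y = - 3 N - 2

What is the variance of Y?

For Y = aN + b: Var(Y) = a² * Var(N)
Var(N) = 2.5^2 = 6.25
Var(Y) = (-3)² * 6.25 = 9 * 6.25 = 56.25

56.25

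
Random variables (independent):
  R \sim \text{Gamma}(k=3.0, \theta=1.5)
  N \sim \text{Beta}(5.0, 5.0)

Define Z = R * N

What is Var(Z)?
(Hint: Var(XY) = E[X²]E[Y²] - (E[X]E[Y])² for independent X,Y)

Var(XY) = E[X²]E[Y²] - (E[X]E[Y])²
E[R] = 4.5, Var(R) = 6.75
E[N] = 0.5, Var(N) = 0.022727273
E[R²] = 6.75 + 4.5² = 27
E[N²] = 0.022727273 + 0.5² = 0.27272727
Var(Z) = 27*0.27272727 - (4.5*0.5)²
= 7.3636364 - 5.0625 = 2.3011364

2.3011364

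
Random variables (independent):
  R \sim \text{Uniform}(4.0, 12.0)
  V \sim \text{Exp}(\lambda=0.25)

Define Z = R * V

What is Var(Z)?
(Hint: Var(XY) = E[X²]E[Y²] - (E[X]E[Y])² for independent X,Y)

Var(XY) = E[X²]E[Y²] - (E[X]E[Y])²
E[R] = 8, Var(R) = 5.3333333
E[V] = 4, Var(V) = 16
E[R²] = 5.3333333 + 8² = 69.333333
E[V²] = 16 + 4² = 32
Var(Z) = 69.333333*32 - (8*4)²
= 2218.6667 - 1024 = 1194.6667

1194.6667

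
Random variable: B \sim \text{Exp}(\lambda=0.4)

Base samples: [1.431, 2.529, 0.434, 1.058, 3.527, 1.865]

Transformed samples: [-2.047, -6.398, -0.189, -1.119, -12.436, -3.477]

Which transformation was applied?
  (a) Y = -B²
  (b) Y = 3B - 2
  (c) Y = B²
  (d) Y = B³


Checking option (a) Y = -B²:
  B = 1.431 -> Y = -2.047 ✓
  B = 2.529 -> Y = -6.398 ✓
  B = 0.434 -> Y = -0.189 ✓
All samples match this transformation.

(a) -B²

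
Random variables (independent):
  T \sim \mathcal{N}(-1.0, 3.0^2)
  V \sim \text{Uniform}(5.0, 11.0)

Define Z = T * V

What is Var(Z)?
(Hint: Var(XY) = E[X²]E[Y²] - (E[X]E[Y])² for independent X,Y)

Var(XY) = E[X²]E[Y²] - (E[X]E[Y])²
E[T] = -1, Var(T) = 9
E[V] = 8, Var(V) = 3
E[T²] = 9 + (-1)² = 10
E[V²] = 3 + 8² = 67
Var(Z) = 10*67 - (-1*8)²
= 670 - 64 = 606

606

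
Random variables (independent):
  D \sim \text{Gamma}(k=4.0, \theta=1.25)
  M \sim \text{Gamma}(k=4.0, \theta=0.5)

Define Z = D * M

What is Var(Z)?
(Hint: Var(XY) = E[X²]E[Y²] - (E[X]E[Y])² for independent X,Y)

Var(XY) = E[X²]E[Y²] - (E[X]E[Y])²
E[D] = 5, Var(D) = 6.25
E[M] = 2, Var(M) = 1
E[D²] = 6.25 + 5² = 31.25
E[M²] = 1 + 2² = 5
Var(Z) = 31.25*5 - (5*2)²
= 156.25 - 100 = 56.25

56.25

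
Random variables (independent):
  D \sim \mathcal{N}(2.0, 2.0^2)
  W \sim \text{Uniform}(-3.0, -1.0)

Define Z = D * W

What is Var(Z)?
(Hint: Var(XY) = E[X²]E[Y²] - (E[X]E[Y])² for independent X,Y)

Var(XY) = E[X²]E[Y²] - (E[X]E[Y])²
E[D] = 2, Var(D) = 4
E[W] = -2, Var(W) = 0.33333333
E[D²] = 4 + 2² = 8
E[W²] = 0.33333333 + (-2)² = 4.3333333
Var(Z) = 8*4.3333333 - (2*(-2))²
= 34.666667 - 16 = 18.666667

18.666667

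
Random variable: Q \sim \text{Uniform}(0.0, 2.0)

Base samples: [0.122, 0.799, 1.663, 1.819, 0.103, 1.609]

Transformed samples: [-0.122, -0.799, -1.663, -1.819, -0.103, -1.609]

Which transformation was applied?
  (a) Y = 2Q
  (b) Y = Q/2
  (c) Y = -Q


Checking option (c) Y = -Q:
  Q = 0.122 -> Y = -0.122 ✓
  Q = 0.799 -> Y = -0.799 ✓
  Q = 1.663 -> Y = -1.663 ✓
All samples match this transformation.

(c) -Q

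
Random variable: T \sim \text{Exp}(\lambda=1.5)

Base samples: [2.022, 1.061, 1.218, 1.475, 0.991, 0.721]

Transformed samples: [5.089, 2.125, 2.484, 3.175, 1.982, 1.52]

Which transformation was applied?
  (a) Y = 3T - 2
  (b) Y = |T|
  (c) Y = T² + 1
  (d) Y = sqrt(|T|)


Checking option (c) Y = T² + 1:
  T = 2.022 -> Y = 5.089 ✓
  T = 1.061 -> Y = 2.125 ✓
  T = 1.218 -> Y = 2.484 ✓
All samples match this transformation.

(c) T² + 1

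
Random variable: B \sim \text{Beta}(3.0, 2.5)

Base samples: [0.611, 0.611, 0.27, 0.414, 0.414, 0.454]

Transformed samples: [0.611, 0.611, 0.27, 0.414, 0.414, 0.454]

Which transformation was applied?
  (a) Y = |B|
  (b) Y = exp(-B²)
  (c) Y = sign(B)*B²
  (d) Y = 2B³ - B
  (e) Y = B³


Checking option (a) Y = |B|:
  B = 0.611 -> Y = 0.611 ✓
  B = 0.611 -> Y = 0.611 ✓
  B = 0.27 -> Y = 0.27 ✓
All samples match this transformation.

(a) |B|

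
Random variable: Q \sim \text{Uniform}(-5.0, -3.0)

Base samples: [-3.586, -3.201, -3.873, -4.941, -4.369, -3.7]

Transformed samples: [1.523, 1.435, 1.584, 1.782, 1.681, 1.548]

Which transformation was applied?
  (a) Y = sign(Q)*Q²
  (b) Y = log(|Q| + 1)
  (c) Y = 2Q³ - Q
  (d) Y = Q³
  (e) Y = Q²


Checking option (b) Y = log(|Q| + 1):
  Q = -3.586 -> Y = 1.523 ✓
  Q = -3.201 -> Y = 1.435 ✓
  Q = -3.873 -> Y = 1.584 ✓
All samples match this transformation.

(b) log(|Q| + 1)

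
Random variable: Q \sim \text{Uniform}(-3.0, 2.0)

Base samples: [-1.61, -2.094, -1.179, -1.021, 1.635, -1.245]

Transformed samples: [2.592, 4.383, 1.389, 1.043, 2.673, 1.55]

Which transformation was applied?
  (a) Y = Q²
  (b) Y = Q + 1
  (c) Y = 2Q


Checking option (a) Y = Q²:
  Q = -1.61 -> Y = 2.592 ✓
  Q = -2.094 -> Y = 4.383 ✓
  Q = -1.179 -> Y = 1.389 ✓
All samples match this transformation.

(a) Q²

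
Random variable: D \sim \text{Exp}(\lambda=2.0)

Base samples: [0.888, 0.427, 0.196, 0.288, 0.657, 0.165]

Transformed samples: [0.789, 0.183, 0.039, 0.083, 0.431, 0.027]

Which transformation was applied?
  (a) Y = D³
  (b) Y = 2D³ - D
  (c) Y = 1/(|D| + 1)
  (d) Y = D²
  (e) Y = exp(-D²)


Checking option (d) Y = D²:
  D = 0.888 -> Y = 0.789 ✓
  D = 0.427 -> Y = 0.183 ✓
  D = 0.196 -> Y = 0.039 ✓
All samples match this transformation.

(d) D²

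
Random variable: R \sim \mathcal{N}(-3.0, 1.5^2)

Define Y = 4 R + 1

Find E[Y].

For Y = 4R + 1:
E[Y] = 4 * E[R] + 1
E[R] = -3.0 = -3
E[Y] = 4 * (-3) + 1 = -11

-11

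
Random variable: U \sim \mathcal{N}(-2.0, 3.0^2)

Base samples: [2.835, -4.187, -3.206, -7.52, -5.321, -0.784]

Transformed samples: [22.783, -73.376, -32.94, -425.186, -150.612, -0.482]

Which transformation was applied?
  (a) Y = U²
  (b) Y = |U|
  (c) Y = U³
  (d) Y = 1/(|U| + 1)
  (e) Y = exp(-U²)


Checking option (c) Y = U³:
  U = 2.835 -> Y = 22.783 ✓
  U = -4.187 -> Y = -73.376 ✓
  U = -3.206 -> Y = -32.94 ✓
All samples match this transformation.

(c) U³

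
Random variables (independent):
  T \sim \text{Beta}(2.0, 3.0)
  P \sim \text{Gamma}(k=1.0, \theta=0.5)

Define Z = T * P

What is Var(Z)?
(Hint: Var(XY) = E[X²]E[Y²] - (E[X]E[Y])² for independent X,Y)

Var(XY) = E[X²]E[Y²] - (E[X]E[Y])²
E[T] = 0.4, Var(T) = 0.04
E[P] = 0.5, Var(P) = 0.25
E[T²] = 0.04 + 0.4² = 0.2
E[P²] = 0.25 + 0.5² = 0.5
Var(Z) = 0.2*0.5 - (0.4*0.5)²
= 0.1 - 0.04 = 0.06

0.06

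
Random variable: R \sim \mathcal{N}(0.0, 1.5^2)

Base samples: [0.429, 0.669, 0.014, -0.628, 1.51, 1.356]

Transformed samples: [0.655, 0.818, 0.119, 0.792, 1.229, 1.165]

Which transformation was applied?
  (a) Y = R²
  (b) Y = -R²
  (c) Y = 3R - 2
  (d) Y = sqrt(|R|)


Checking option (d) Y = sqrt(|R|):
  R = 0.429 -> Y = 0.655 ✓
  R = 0.669 -> Y = 0.818 ✓
  R = 0.014 -> Y = 0.119 ✓
All samples match this transformation.

(d) sqrt(|R|)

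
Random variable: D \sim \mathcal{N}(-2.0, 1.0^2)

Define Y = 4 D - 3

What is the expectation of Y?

For Y = 4D - 3:
E[Y] = 4 * E[D] - 3
E[D] = -2.0 = -2
E[Y] = 4 * (-2) - 3 = -11

-11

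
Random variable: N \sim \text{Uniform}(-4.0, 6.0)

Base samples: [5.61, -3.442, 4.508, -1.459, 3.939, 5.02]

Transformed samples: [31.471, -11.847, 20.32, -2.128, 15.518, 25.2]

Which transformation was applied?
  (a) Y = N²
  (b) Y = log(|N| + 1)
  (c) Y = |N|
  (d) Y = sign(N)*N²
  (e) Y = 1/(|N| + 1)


Checking option (d) Y = sign(N)*N²:
  N = 5.61 -> Y = 31.471 ✓
  N = -3.442 -> Y = -11.847 ✓
  N = 4.508 -> Y = 20.32 ✓
All samples match this transformation.

(d) sign(N)*N²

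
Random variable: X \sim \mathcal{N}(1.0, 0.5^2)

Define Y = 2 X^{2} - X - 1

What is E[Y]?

E[Y] = 2*E[X²] - 1*E[X] - 1
E[X] = 1
E[X²] = Var(X) + (E[X])² = 0.25 + 1 = 1.25
E[Y] = 2*1.25 - 1*1 - 1 = 0.5

0.5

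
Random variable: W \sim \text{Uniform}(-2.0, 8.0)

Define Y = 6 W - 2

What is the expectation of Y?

For Y = 6W - 2:
E[Y] = 6 * E[W] - 2
E[W] = (-2 + 8)/2 = 3
E[Y] = 6 * 3 - 2 = 16

16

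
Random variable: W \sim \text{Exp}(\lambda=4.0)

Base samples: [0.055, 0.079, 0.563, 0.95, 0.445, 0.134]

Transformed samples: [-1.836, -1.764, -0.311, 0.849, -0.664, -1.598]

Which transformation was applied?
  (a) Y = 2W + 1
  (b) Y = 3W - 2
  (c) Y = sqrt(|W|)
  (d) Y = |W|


Checking option (b) Y = 3W - 2:
  W = 0.055 -> Y = -1.836 ✓
  W = 0.079 -> Y = -1.764 ✓
  W = 0.563 -> Y = -0.311 ✓
All samples match this transformation.

(b) 3W - 2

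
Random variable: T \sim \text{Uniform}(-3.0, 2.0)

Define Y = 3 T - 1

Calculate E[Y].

For Y = 3T - 1:
E[Y] = 3 * E[T] - 1
E[T] = (-3 + 2)/2 = -0.5
E[Y] = 3 * (-0.5) - 1 = -2.5

-2.5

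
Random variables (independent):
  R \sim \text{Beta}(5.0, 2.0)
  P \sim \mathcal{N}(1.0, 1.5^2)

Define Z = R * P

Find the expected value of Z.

For independent RVs: E[XY] = E[X]*E[Y]
E[R] = 0.71428571
E[P] = 1
E[Z] = 0.71428571 * 1 = 0.71428571

0.71428571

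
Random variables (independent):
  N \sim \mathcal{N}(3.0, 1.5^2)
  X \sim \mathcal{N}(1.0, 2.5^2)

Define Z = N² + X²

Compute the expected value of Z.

E[Z] = E[N²] + E[X²]
E[N²] = Var(N) + E[N]² = 2.25 + 9 = 11.25
E[X²] = Var(X) + E[X]² = 6.25 + 1 = 7.25
E[Z] = 11.25 + 7.25 = 18.5

18.5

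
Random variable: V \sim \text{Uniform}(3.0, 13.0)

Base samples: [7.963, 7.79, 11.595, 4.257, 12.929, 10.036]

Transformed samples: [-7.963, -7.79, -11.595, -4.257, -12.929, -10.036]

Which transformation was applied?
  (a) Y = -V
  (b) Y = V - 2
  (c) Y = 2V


Checking option (a) Y = -V:
  V = 7.963 -> Y = -7.963 ✓
  V = 7.79 -> Y = -7.79 ✓
  V = 11.595 -> Y = -11.595 ✓
All samples match this transformation.

(a) -V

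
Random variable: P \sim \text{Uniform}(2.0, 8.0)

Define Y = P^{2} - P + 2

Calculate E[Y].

E[Y] = 1*E[P²] - 1*E[P] + 2
E[P] = 5
E[P²] = Var(P) + (E[P])² = 3 + 25 = 28
E[Y] = 1*28 - 1*5 + 2 = 25

25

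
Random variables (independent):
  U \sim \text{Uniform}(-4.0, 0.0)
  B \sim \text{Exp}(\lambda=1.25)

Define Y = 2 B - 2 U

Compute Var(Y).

For independent RVs: Var(aX + bY) = a²Var(X) + b²Var(Y)
Var(U) = 1.3333333
Var(B) = 0.64
Var(Y) = (-2)²*1.3333333 + 2²*0.64
= 4*1.3333333 + 4*0.64 = 7.8933333

7.8933333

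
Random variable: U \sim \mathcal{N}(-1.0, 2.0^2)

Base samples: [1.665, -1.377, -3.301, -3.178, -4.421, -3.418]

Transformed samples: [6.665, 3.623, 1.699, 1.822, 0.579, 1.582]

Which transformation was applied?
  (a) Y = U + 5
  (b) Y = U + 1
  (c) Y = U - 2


Checking option (a) Y = U + 5:
  U = 1.665 -> Y = 6.665 ✓
  U = -1.377 -> Y = 3.623 ✓
  U = -3.301 -> Y = 1.699 ✓
All samples match this transformation.

(a) U + 5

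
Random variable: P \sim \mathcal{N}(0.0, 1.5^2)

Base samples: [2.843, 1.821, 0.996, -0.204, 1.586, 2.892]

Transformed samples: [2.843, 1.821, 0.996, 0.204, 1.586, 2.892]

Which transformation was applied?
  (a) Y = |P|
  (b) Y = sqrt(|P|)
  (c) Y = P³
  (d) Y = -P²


Checking option (a) Y = |P|:
  P = 2.843 -> Y = 2.843 ✓
  P = 1.821 -> Y = 1.821 ✓
  P = 0.996 -> Y = 0.996 ✓
All samples match this transformation.

(a) |P|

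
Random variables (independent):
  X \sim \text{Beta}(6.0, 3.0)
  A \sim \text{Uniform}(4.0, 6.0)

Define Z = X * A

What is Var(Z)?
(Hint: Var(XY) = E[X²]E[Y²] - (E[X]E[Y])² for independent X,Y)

Var(XY) = E[X²]E[Y²] - (E[X]E[Y])²
E[X] = 0.66666667, Var(X) = 0.022222222
E[A] = 5, Var(A) = 0.33333333
E[X²] = 0.022222222 + 0.66666667² = 0.46666667
E[A²] = 0.33333333 + 5² = 25.333333
Var(Z) = 0.46666667*25.333333 - (0.66666667*5)²
= 11.822222 - 11.111111 = 0.71111111

0.71111111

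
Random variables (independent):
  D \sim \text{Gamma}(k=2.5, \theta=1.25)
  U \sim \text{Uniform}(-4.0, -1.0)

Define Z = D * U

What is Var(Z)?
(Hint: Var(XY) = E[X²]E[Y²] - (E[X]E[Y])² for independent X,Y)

Var(XY) = E[X²]E[Y²] - (E[X]E[Y])²
E[D] = 3.125, Var(D) = 3.90625
E[U] = -2.5, Var(U) = 0.75
E[D²] = 3.90625 + 3.125² = 13.671875
E[U²] = 0.75 + (-2.5)² = 7
Var(Z) = 13.671875*7 - (3.125*(-2.5))²
= 95.703125 - 61.035156 = 34.667969

34.667969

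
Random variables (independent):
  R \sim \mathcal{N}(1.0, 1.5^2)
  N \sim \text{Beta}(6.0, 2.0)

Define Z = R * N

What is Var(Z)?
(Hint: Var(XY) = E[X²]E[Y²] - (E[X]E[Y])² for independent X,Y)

Var(XY) = E[X²]E[Y²] - (E[X]E[Y])²
E[R] = 1, Var(R) = 2.25
E[N] = 0.75, Var(N) = 0.020833333
E[R²] = 2.25 + 1² = 3.25
E[N²] = 0.020833333 + 0.75² = 0.58333333
Var(Z) = 3.25*0.58333333 - (1*0.75)²
= 1.8958333 - 0.5625 = 1.3333333

1.3333333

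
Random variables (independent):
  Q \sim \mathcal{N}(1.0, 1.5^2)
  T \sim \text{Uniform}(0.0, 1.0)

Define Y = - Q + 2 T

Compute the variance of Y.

For independent RVs: Var(aX + bY) = a²Var(X) + b²Var(Y)
Var(Q) = 2.25
Var(T) = 0.083333333
Var(Y) = (-1)²*2.25 + 2²*0.083333333
= 1*2.25 + 4*0.083333333 = 2.5833333

2.5833333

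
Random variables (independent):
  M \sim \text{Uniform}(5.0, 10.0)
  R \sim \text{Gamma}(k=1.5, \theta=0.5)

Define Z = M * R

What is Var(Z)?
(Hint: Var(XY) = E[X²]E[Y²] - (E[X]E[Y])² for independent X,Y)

Var(XY) = E[X²]E[Y²] - (E[X]E[Y])²
E[M] = 7.5, Var(M) = 2.0833333
E[R] = 0.75, Var(R) = 0.375
E[M²] = 2.0833333 + 7.5² = 58.333333
E[R²] = 0.375 + 0.75² = 0.9375
Var(Z) = 58.333333*0.9375 - (7.5*0.75)²
= 54.6875 - 31.640625 = 23.046875

23.046875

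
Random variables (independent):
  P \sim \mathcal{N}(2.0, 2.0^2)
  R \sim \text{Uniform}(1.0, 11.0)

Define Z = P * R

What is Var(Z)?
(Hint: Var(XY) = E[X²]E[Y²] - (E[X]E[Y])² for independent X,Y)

Var(XY) = E[X²]E[Y²] - (E[X]E[Y])²
E[P] = 2, Var(P) = 4
E[R] = 6, Var(R) = 8.3333333
E[P²] = 4 + 2² = 8
E[R²] = 8.3333333 + 6² = 44.333333
Var(Z) = 8*44.333333 - (2*6)²
= 354.66667 - 144 = 210.66667

210.66667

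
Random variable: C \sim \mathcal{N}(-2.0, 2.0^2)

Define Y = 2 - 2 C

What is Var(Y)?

For Y = aC + b: Var(Y) = a² * Var(C)
Var(C) = 2.0^2 = 4
Var(Y) = (-2)² * 4 = 4 * 4 = 16

16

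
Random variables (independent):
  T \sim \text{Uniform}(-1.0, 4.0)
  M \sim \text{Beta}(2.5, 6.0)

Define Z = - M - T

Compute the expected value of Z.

E[Z] = -1*E[T] - 1*E[M]
E[T] = 1.5
E[M] = 0.29411765
E[Z] = -1*1.5 - 1*0.29411765 = -1.7941176

-1.7941176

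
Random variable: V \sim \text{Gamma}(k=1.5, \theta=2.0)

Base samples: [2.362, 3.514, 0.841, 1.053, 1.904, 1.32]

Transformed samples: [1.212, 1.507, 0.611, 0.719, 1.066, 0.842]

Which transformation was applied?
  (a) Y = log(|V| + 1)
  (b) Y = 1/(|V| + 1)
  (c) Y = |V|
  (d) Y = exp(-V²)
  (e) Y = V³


Checking option (a) Y = log(|V| + 1):
  V = 2.362 -> Y = 1.212 ✓
  V = 3.514 -> Y = 1.507 ✓
  V = 0.841 -> Y = 0.611 ✓
All samples match this transformation.

(a) log(|V| + 1)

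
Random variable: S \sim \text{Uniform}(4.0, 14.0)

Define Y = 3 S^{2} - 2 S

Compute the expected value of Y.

E[Y] = 3*E[S²] - 2*E[S]
E[S] = 9
E[S²] = Var(S) + (E[S])² = 8.3333333 + 81 = 89.333333
E[Y] = 3*89.333333 - 2*9 = 250

250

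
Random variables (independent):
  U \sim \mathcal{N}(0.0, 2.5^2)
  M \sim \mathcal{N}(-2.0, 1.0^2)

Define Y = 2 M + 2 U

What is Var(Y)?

For independent RVs: Var(aX + bY) = a²Var(X) + b²Var(Y)
Var(U) = 6.25
Var(M) = 1
Var(Y) = 2²*6.25 + 2²*1
= 4*6.25 + 4*1 = 29

29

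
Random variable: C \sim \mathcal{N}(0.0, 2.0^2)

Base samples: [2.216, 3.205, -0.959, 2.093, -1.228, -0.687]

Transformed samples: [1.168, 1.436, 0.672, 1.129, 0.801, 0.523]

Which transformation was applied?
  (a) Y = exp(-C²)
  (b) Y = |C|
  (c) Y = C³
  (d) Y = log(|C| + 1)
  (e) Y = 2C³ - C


Checking option (d) Y = log(|C| + 1):
  C = 2.216 -> Y = 1.168 ✓
  C = 3.205 -> Y = 1.436 ✓
  C = -0.959 -> Y = 0.672 ✓
All samples match this transformation.

(d) log(|C| + 1)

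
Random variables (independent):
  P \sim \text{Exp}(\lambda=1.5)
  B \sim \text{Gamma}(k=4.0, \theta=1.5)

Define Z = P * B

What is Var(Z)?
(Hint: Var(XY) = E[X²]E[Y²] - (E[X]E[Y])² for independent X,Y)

Var(XY) = E[X²]E[Y²] - (E[X]E[Y])²
E[P] = 0.66666667, Var(P) = 0.44444444
E[B] = 6, Var(B) = 9
E[P²] = 0.44444444 + 0.66666667² = 0.88888889
E[B²] = 9 + 6² = 45
Var(Z) = 0.88888889*45 - (0.66666667*6)²
= 40 - 16 = 24

24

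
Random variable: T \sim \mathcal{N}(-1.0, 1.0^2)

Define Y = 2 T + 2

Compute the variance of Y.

For Y = aT + b: Var(Y) = a² * Var(T)
Var(T) = 1.0^2 = 1
Var(Y) = 2² * 1 = 4 * 1 = 4

4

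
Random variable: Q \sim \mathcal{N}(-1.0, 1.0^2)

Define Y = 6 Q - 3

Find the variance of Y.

For Y = aQ + b: Var(Y) = a² * Var(Q)
Var(Q) = 1.0^2 = 1
Var(Y) = 6² * 1 = 36 * 1 = 36

36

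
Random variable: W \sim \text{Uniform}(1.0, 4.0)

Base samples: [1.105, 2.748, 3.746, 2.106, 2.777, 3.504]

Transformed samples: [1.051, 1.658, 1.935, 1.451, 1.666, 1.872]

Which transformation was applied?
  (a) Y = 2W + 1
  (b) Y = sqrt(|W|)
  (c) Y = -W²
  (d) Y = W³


Checking option (b) Y = sqrt(|W|):
  W = 1.105 -> Y = 1.051 ✓
  W = 2.748 -> Y = 1.658 ✓
  W = 3.746 -> Y = 1.935 ✓
All samples match this transformation.

(b) sqrt(|W|)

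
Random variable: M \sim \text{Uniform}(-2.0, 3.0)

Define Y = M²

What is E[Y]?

Using E[X²] = Var(X) + (E[X])²:
E[M] = 0.5
Var(M) = (3 + 2)^2/12 = 2.0833333
E[M²] = 2.0833333 + 0.5² = 2.0833333 + 0.25 = 2.3333333

2.3333333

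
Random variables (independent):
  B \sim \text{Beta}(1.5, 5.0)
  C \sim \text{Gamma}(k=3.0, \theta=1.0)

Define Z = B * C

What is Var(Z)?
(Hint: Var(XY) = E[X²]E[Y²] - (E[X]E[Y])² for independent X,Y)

Var(XY) = E[X²]E[Y²] - (E[X]E[Y])²
E[B] = 0.23076923, Var(B) = 0.023668639
E[C] = 3, Var(C) = 3
E[B²] = 0.023668639 + 0.23076923² = 0.076923077
E[C²] = 3 + 3² = 12
Var(Z) = 0.076923077*12 - (0.23076923*3)²
= 0.92307692 - 0.47928994 = 0.44378698

0.44378698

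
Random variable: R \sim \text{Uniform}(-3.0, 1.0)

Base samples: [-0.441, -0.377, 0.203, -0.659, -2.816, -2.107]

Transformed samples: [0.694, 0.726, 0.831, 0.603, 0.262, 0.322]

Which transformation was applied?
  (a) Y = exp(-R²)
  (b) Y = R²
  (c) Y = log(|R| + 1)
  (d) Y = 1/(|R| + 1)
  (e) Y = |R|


Checking option (d) Y = 1/(|R| + 1):
  R = -0.441 -> Y = 0.694 ✓
  R = -0.377 -> Y = 0.726 ✓
  R = 0.203 -> Y = 0.831 ✓
All samples match this transformation.

(d) 1/(|R| + 1)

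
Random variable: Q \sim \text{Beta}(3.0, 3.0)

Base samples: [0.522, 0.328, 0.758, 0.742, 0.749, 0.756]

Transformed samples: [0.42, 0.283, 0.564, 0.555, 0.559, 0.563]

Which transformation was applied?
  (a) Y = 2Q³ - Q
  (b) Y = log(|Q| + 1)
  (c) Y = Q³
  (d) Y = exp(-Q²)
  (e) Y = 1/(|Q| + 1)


Checking option (b) Y = log(|Q| + 1):
  Q = 0.522 -> Y = 0.42 ✓
  Q = 0.328 -> Y = 0.283 ✓
  Q = 0.758 -> Y = 0.564 ✓
All samples match this transformation.

(b) log(|Q| + 1)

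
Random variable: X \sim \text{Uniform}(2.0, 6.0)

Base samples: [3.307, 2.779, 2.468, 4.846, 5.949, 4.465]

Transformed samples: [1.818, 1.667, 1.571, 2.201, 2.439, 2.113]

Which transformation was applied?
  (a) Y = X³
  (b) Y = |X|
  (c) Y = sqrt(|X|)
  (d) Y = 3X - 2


Checking option (c) Y = sqrt(|X|):
  X = 3.307 -> Y = 1.818 ✓
  X = 2.779 -> Y = 1.667 ✓
  X = 2.468 -> Y = 1.571 ✓
All samples match this transformation.

(c) sqrt(|X|)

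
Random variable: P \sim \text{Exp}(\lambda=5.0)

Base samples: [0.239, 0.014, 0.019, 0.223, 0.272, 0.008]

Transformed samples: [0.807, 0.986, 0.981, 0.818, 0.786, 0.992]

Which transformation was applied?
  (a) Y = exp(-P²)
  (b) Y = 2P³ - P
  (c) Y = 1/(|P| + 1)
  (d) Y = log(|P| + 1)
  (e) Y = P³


Checking option (c) Y = 1/(|P| + 1):
  P = 0.239 -> Y = 0.807 ✓
  P = 0.014 -> Y = 0.986 ✓
  P = 0.019 -> Y = 0.981 ✓
All samples match this transformation.

(c) 1/(|P| + 1)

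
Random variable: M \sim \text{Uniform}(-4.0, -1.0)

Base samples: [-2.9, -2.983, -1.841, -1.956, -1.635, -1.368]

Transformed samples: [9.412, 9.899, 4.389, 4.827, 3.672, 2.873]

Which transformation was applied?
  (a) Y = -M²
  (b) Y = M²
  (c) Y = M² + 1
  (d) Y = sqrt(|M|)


Checking option (c) Y = M² + 1:
  M = -2.9 -> Y = 9.412 ✓
  M = -2.983 -> Y = 9.899 ✓
  M = -1.841 -> Y = 4.389 ✓
All samples match this transformation.

(c) M² + 1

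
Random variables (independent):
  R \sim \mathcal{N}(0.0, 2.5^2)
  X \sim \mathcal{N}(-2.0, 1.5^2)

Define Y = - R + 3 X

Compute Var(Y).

For independent RVs: Var(aX + bY) = a²Var(X) + b²Var(Y)
Var(R) = 6.25
Var(X) = 2.25
Var(Y) = (-1)²*6.25 + 3²*2.25
= 1*6.25 + 9*2.25 = 26.5

26.5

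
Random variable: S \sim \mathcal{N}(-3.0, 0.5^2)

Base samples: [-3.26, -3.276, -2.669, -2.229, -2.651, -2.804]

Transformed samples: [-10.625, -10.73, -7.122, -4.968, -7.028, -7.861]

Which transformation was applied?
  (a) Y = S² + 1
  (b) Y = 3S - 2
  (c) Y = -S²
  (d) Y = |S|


Checking option (c) Y = -S²:
  S = -3.26 -> Y = -10.625 ✓
  S = -3.276 -> Y = -10.73 ✓
  S = -2.669 -> Y = -7.122 ✓
All samples match this transformation.

(c) -S²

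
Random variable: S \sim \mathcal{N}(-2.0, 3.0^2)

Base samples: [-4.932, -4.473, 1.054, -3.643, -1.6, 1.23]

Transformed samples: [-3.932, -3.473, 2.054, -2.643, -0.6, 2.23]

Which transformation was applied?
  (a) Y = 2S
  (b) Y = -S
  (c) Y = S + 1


Checking option (c) Y = S + 1:
  S = -4.932 -> Y = -3.932 ✓
  S = -4.473 -> Y = -3.473 ✓
  S = 1.054 -> Y = 2.054 ✓
All samples match this transformation.

(c) S + 1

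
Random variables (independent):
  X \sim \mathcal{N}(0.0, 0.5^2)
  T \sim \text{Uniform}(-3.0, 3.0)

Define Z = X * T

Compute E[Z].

For independent RVs: E[XY] = E[X]*E[Y]
E[X] = 0
E[T] = 0
E[Z] = 0 * 0 = 0

0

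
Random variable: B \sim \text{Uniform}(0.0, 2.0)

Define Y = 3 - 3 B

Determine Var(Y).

For Y = aB + b: Var(Y) = a² * Var(B)
Var(B) = (2 - 0)^2/12 = 0.33333333
Var(Y) = (-3)² * 0.33333333 = 9 * 0.33333333 = 3

3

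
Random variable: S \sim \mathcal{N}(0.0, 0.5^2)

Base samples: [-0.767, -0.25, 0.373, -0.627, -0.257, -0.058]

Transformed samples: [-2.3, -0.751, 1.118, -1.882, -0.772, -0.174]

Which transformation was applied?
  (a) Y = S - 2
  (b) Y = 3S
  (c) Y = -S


Checking option (b) Y = 3S:
  S = -0.767 -> Y = -2.3 ✓
  S = -0.25 -> Y = -0.751 ✓
  S = 0.373 -> Y = 1.118 ✓
All samples match this transformation.

(b) 3S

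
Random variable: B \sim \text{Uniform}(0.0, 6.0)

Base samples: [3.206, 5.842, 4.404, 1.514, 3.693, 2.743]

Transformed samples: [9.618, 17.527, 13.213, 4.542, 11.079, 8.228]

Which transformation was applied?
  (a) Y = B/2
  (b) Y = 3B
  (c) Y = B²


Checking option (b) Y = 3B:
  B = 3.206 -> Y = 9.618 ✓
  B = 5.842 -> Y = 17.527 ✓
  B = 4.404 -> Y = 13.213 ✓
All samples match this transformation.

(b) 3B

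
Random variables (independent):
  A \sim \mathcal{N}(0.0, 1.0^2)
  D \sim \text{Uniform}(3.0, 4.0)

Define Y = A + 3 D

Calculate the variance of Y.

For independent RVs: Var(aX + bY) = a²Var(X) + b²Var(Y)
Var(A) = 1
Var(D) = 0.083333333
Var(Y) = 1²*1 + 3²*0.083333333
= 1*1 + 9*0.083333333 = 1.75

1.75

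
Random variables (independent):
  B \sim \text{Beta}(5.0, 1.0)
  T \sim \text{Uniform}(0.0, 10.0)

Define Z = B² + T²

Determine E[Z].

E[Z] = E[B²] + E[T²]
E[B²] = Var(B) + E[B]² = 0.01984127 + 0.69444444 = 0.71428571
E[T²] = Var(T) + E[T]² = 8.3333333 + 25 = 33.333333
E[Z] = 0.71428571 + 33.333333 = 34.047619

34.047619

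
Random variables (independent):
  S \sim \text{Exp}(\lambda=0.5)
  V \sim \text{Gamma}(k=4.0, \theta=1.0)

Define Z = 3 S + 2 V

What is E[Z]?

E[Z] = 3*E[S] + 2*E[V]
E[S] = 2
E[V] = 4
E[Z] = 3*2 + 2*4 = 14

14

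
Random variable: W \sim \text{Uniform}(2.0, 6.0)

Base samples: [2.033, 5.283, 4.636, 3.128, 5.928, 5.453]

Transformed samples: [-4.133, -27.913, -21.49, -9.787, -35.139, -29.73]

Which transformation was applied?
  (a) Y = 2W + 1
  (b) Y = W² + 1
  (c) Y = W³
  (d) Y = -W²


Checking option (d) Y = -W²:
  W = 2.033 -> Y = -4.133 ✓
  W = 5.283 -> Y = -27.913 ✓
  W = 4.636 -> Y = -21.49 ✓
All samples match this transformation.

(d) -W²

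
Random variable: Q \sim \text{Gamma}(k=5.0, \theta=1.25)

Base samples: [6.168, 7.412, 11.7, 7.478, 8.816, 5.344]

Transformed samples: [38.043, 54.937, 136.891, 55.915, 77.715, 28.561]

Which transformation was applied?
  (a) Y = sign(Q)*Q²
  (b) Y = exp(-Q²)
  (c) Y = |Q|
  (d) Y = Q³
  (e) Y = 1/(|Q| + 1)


Checking option (a) Y = sign(Q)*Q²:
  Q = 6.168 -> Y = 38.043 ✓
  Q = 7.412 -> Y = 54.937 ✓
  Q = 11.7 -> Y = 136.891 ✓
All samples match this transformation.

(a) sign(Q)*Q²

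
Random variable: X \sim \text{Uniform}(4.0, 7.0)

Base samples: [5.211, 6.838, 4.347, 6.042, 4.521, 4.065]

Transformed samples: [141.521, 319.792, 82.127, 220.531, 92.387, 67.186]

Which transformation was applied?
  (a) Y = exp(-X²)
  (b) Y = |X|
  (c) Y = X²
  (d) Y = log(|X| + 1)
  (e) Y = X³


Checking option (e) Y = X³:
  X = 5.211 -> Y = 141.521 ✓
  X = 6.838 -> Y = 319.792 ✓
  X = 4.347 -> Y = 82.127 ✓
All samples match this transformation.

(e) X³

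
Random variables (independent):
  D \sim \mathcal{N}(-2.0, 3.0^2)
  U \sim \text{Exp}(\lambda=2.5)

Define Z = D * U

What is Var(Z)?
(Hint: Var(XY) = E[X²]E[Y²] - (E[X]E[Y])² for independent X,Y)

Var(XY) = E[X²]E[Y²] - (E[X]E[Y])²
E[D] = -2, Var(D) = 9
E[U] = 0.4, Var(U) = 0.16
E[D²] = 9 + (-2)² = 13
E[U²] = 0.16 + 0.4² = 0.32
Var(Z) = 13*0.32 - (-2*0.4)²
= 4.16 - 0.64 = 3.52

3.52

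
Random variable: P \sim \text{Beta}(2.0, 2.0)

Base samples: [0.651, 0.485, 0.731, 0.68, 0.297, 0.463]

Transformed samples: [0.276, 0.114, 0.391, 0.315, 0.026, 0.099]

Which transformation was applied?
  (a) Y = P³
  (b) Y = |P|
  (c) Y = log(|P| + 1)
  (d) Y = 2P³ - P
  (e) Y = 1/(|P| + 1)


Checking option (a) Y = P³:
  P = 0.651 -> Y = 0.276 ✓
  P = 0.485 -> Y = 0.114 ✓
  P = 0.731 -> Y = 0.391 ✓
All samples match this transformation.

(a) P³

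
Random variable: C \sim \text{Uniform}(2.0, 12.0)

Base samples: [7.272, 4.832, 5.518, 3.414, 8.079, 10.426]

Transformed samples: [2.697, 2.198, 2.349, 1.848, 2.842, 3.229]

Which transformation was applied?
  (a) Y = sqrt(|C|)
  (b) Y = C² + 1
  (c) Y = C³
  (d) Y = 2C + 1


Checking option (a) Y = sqrt(|C|):
  C = 7.272 -> Y = 2.697 ✓
  C = 4.832 -> Y = 2.198 ✓
  C = 5.518 -> Y = 2.349 ✓
All samples match this transformation.

(a) sqrt(|C|)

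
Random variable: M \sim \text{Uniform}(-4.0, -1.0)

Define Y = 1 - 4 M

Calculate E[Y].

For Y = -4M + 1:
E[Y] = -4 * E[M] + 1
E[M] = (-4 - 1)/2 = -2.5
E[Y] = -4 * (-2.5) + 1 = 11

11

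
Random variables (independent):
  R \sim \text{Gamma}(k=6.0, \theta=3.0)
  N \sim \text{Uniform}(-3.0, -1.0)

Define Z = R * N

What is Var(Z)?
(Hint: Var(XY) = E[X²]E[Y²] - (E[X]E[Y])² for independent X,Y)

Var(XY) = E[X²]E[Y²] - (E[X]E[Y])²
E[R] = 18, Var(R) = 54
E[N] = -2, Var(N) = 0.33333333
E[R²] = 54 + 18² = 378
E[N²] = 0.33333333 + (-2)² = 4.3333333
Var(Z) = 378*4.3333333 - (18*(-2))²
= 1638 - 1296 = 342

342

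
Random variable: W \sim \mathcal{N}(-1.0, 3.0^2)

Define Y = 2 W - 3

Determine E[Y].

For Y = 2W - 3:
E[Y] = 2 * E[W] - 3
E[W] = -1.0 = -1
E[Y] = 2 * (-1) - 3 = -5

-5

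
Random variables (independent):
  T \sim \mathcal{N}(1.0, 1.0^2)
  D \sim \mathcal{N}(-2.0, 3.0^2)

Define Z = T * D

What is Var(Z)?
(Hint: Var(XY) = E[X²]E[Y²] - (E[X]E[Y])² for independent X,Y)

Var(XY) = E[X²]E[Y²] - (E[X]E[Y])²
E[T] = 1, Var(T) = 1
E[D] = -2, Var(D) = 9
E[T²] = 1 + 1² = 2
E[D²] = 9 + (-2)² = 13
Var(Z) = 2*13 - (1*(-2))²
= 26 - 4 = 22

22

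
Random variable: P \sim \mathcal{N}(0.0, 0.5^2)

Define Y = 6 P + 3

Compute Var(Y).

For Y = aP + b: Var(Y) = a² * Var(P)
Var(P) = 0.5^2 = 0.25
Var(Y) = 6² * 0.25 = 36 * 0.25 = 9

9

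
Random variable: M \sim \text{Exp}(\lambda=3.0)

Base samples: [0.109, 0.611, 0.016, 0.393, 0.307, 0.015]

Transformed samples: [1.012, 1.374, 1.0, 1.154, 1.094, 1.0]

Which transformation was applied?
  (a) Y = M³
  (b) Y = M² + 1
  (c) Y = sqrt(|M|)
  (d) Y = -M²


Checking option (b) Y = M² + 1:
  M = 0.109 -> Y = 1.012 ✓
  M = 0.611 -> Y = 1.374 ✓
  M = 0.016 -> Y = 1.0 ✓
All samples match this transformation.

(b) M² + 1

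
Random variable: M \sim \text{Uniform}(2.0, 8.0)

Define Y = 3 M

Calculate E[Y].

For Y = 3M:
E[Y] = 3 * E[M]
E[M] = (2 + 8)/2 = 5
E[Y] = 3 * 5 = 15

15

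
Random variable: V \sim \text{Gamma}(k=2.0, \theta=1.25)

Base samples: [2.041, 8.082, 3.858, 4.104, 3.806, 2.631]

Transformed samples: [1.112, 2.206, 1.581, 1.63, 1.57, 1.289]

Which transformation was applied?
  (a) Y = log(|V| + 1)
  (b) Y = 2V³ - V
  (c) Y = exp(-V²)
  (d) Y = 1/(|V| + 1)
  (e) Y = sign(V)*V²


Checking option (a) Y = log(|V| + 1):
  V = 2.041 -> Y = 1.112 ✓
  V = 8.082 -> Y = 2.206 ✓
  V = 3.858 -> Y = 1.581 ✓
All samples match this transformation.

(a) log(|V| + 1)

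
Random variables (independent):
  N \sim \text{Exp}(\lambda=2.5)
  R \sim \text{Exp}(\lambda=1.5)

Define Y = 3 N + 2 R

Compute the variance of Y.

For independent RVs: Var(aX + bY) = a²Var(X) + b²Var(Y)
Var(N) = 0.16
Var(R) = 0.44444444
Var(Y) = 3²*0.16 + 2²*0.44444444
= 9*0.16 + 4*0.44444444 = 3.2177778

3.2177778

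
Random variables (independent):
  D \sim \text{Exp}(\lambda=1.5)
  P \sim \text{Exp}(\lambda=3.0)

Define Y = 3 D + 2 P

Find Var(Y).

For independent RVs: Var(aX + bY) = a²Var(X) + b²Var(Y)
Var(D) = 0.44444444
Var(P) = 0.11111111
Var(Y) = 3²*0.44444444 + 2²*0.11111111
= 9*0.44444444 + 4*0.11111111 = 4.4444444

4.4444444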